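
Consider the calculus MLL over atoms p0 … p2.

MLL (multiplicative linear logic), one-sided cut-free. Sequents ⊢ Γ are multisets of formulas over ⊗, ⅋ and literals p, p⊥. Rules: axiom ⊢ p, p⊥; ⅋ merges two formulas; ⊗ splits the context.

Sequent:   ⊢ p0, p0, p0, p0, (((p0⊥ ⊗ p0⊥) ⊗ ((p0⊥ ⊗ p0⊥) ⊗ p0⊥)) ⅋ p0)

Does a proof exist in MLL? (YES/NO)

Derivation trace:
[⅋]  ⊢ p0, p0, p0, p0, (((p0⊥ ⊗ p0⊥) ⊗ ((p0⊥ ⊗ p0⊥) ⊗ p0⊥)) ⅋ p0)
  [⊗]  ⊢ p0, p0, p0, p0, p0, ((p0⊥ ⊗ p0⊥) ⊗ ((p0⊥ ⊗ p0⊥) ⊗ p0⊥))
    [⊗]  ⊢ p0, p0, (p0⊥ ⊗ p0⊥)
      [Ax]  ⊢ p0, p0⊥
      [Ax]  ⊢ p0, p0⊥
    [⊗]  ⊢ p0, p0, p0, ((p0⊥ ⊗ p0⊥) ⊗ p0⊥)
      [⊗]  ⊢ p0, p0, (p0⊥ ⊗ p0⊥)
        [Ax]  ⊢ p0, p0⊥
        [Ax]  ⊢ p0, p0⊥
      [Ax]  ⊢ p0, p0⊥

Result: YES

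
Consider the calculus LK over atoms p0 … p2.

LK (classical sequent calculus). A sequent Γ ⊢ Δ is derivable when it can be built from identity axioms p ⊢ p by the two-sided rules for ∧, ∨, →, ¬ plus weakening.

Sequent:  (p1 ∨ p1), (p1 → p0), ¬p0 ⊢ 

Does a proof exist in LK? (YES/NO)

Derivation trace:
[¬L] (p1 ∨ p1), (p1 → p0), ¬p0 ⊢ 
  [→L] (p1 ∨ p1), (p1 → p0) ⊢ p0
    [∨L] (p1 ∨ p1) ⊢ p1
      [Ax] p1 ⊢ p1
      [Ax] p1 ⊢ p1
    [Ax] p0 ⊢ p0

Result: YES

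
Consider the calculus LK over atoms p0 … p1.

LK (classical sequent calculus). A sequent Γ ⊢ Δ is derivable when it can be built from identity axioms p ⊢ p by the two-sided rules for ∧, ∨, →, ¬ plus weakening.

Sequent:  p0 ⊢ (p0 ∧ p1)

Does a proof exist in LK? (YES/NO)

Enumerate valuations to refute Γ ⊢ Δ:
  v=00: Γ:[p0=F] Δ:[(p0 ∧ p1)=F] refutes=False
  v=01: Γ:[p0=F] Δ:[(p0 ∧ p1)=F] refutes=False
  v=10: Γ:[p0=T] Δ:[(p0 ∧ p1)=F] refutes=True  ← countermodel

Result: NO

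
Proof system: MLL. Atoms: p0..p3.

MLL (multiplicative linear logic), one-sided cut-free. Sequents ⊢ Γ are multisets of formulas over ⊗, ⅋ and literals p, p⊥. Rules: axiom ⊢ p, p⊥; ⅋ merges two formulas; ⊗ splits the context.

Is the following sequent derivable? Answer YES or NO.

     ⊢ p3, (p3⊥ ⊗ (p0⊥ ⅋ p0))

Derivation trace:
[⊗]  ⊢ p3, (p3⊥ ⊗ (p0⊥ ⅋ p0))
  [Ax]  ⊢ p3, p3⊥
  [⅋]  ⊢ (p0⊥ ⅋ p0)
    [Ax]  ⊢ p0, p0⊥

Result: YES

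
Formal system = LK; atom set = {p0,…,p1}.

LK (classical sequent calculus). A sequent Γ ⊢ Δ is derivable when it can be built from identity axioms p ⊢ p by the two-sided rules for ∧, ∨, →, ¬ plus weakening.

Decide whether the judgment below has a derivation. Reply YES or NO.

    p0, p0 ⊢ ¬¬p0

Derivation (root first):
[WL] p0, p0 ⊢ ¬¬p0
  [¬R] p0 ⊢ ¬¬p0
    [¬L] p0, ¬p0 ⊢ 
      [Ax] p0 ⊢ p0

Result: YES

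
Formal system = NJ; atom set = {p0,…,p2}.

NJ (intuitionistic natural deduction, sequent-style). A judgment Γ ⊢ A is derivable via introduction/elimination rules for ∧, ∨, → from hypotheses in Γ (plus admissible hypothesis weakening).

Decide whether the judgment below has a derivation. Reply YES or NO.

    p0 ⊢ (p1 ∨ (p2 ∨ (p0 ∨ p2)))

Proof tree:
[∨I₂] p0 ⊢ (p1 ∨ (p2 ∨ (p0 ∨ p2)))
  [∨I₂] p0 ⊢ (p2 ∨ (p0 ∨ p2))
    [∨I₁] p0 ⊢ (p0 ∨ p2)
      [Ax] p0 ⊢ p0

Result: YES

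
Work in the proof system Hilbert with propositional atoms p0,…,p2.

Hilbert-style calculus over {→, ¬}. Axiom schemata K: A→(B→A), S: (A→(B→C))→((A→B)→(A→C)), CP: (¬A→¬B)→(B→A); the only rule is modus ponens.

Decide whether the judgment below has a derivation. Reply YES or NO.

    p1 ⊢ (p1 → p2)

Enumerate valuations to refute Γ ⊢ Δ:
  v=000: Γ:[p1=F] Δ:[(p1 → p2)=T] refutes=False
  v=001: Γ:[p1=F] Δ:[(p1 → p2)=T] refutes=False
  v=010: Γ:[p1=T] Δ:[(p1 → p2)=F] refutes=True  ← countermodel

Result: NO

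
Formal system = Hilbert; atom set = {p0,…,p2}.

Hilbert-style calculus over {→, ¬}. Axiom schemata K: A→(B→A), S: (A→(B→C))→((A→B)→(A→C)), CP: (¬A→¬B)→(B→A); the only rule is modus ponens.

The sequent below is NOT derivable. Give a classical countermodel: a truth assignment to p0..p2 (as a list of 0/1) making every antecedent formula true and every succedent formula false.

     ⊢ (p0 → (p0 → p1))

Search for a countermodel by truth-table:
  v=000: Γ:[] Δ:[(p0 → (p0 → p1))=T] refutes=False
  v=001: Γ:[] Δ:[(p0 → (p0 → p1))=T] refutes=False
  v=010: Γ:[] Δ:[(p0 → (p0 → p1))=T] refutes=False
  v=011: Γ:[] Δ:[(p0 → (p0 → p1))=T] refutes=False
  v=100: Γ:[] Δ:[(p0 → (p0 → p1))=F] refutes=True  ← countermodel

Result: [1, 0, 0]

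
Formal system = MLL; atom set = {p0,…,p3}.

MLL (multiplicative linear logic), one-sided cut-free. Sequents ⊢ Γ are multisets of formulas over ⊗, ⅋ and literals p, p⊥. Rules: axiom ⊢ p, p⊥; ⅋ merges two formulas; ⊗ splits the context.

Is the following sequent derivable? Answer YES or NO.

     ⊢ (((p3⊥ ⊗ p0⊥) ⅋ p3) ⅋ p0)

Derivation (root first):
[⅋]  ⊢ (((p3⊥ ⊗ p0⊥) ⅋ p3) ⅋ p0)
  [⅋]  ⊢ p0, ((p3⊥ ⊗ p0⊥) ⅋ p3)
    [⊗]  ⊢ p3, p0, (p3⊥ ⊗ p0⊥)
      [Ax]  ⊢ p3, p3⊥
      [Ax]  ⊢ p0, p0⊥

Result: YES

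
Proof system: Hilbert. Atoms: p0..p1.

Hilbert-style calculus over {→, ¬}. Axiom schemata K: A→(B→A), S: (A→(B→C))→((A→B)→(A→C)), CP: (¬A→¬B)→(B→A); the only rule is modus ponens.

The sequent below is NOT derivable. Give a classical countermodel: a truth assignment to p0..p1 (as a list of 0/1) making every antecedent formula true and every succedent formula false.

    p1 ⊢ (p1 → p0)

Search for a countermodel by truth-table:
  v=00: Γ:[p1=F] Δ:[(p1 → p0)=T] refutes=False
  v=01: Γ:[p1=T] Δ:[(p1 → p0)=F] refutes=True  ← countermodel

Result: [0, 1]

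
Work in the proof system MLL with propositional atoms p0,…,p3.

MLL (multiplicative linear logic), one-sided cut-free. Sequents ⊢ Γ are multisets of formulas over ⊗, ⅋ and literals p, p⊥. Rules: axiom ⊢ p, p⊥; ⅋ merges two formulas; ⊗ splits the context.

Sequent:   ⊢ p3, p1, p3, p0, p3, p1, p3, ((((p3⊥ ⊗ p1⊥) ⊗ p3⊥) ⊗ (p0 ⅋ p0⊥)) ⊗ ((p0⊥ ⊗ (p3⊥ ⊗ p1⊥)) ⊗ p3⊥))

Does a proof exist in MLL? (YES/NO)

Derivation trace:
[⊗]  ⊢ p3, p1, p3, p0, p3, p1, p3, ((((p3⊥ ⊗ p1⊥) ⊗ p3⊥) ⊗ (p0 ⅋ p0⊥)) ⊗ ((p0⊥ ⊗ (p3⊥ ⊗ p1⊥)) ⊗ p3⊥))
  [⊗]  ⊢ p3, p1, p3, (((p3⊥ ⊗ p1⊥) ⊗ p3⊥) ⊗ (p0 ⅋ p0⊥))
    [⊗]  ⊢ p3, p1, p3, ((p3⊥ ⊗ p1⊥) ⊗ p3⊥)
      [⊗]  ⊢ p3, p1, (p3⊥ ⊗ p1⊥)
        [Ax]  ⊢ p3, p3⊥
        [Ax]  ⊢ p1, p1⊥
      [Ax]  ⊢ p3, p3⊥
    [⅋]  ⊢ (p0 ⅋ p0⊥)
      [Ax]  ⊢ p0, p0⊥
  [⊗]  ⊢ p0, p3, p1, p3, ((p0⊥ ⊗ (p3⊥ ⊗ p1⊥)) ⊗ p3⊥)
    [⊗]  ⊢ p0, p3, p1, (p0⊥ ⊗ (p3⊥ ⊗ p1⊥))
      [Ax]  ⊢ p0, p0⊥
      [⊗]  ⊢ p3, p1, (p3⊥ ⊗ p1⊥)
        [Ax]  ⊢ p3, p3⊥
        [Ax]  ⊢ p1, p1⊥
    [Ax]  ⊢ p3, p3⊥

Result: YES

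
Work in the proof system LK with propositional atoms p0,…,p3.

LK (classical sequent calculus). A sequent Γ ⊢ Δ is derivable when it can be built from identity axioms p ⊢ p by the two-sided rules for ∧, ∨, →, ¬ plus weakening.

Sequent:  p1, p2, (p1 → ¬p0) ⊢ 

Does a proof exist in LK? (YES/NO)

Truth-table refutation:
  v=0000: Γ:[p1=F, p2=F, (p1 → ¬p0)=T] Δ:[] refutes=False
  v=0001: Γ:[p1=F, p2=F, (p1 → ¬p0)=T] Δ:[] refutes=False
  v=0010: Γ:[p1=F, p2=T, (p1 → ¬p0)=T] Δ:[] refutes=False
  v=0011: Γ:[p1=F, p2=T, (p1 → ¬p0)=T] Δ:[] refutes=False
  v=0100: Γ:[p1=T, p2=F, (p1 → ¬p0)=T] Δ:[] refutes=False
  v=0101: Γ:[p1=T, p2=F, (p1 → ¬p0)=T] Δ:[] refutes=False
  v=0110: Γ:[p1=T, p2=T, (p1 → ¬p0)=T] Δ:[] refutes=True  ← countermodel

Result: NO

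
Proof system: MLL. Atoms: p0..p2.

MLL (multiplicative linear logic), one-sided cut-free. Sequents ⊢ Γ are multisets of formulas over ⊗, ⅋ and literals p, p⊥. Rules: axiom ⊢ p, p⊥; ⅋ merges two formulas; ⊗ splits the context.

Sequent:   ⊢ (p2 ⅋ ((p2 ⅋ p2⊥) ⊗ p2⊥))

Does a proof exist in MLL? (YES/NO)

Proof tree:
[⅋]  ⊢ (p2 ⅋ ((p2 ⅋ p2⊥) ⊗ p2⊥))
  [⊗]  ⊢ p2, ((p2 ⅋ p2⊥) ⊗ p2⊥)
    [⅋]  ⊢ (p2 ⅋ p2⊥)
      [Ax]  ⊢ p2, p2⊥
    [Ax]  ⊢ p2, p2⊥

Result: YES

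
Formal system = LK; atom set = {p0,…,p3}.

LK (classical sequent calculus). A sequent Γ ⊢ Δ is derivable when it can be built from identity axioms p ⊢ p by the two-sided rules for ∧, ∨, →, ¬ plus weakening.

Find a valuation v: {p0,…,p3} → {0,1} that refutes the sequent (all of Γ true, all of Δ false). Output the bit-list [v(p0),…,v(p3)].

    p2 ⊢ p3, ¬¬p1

Search for a countermodel by truth-table:
  v=0000: Γ:[p2=F] Δ:[p3=F, ¬¬p1=F] refutes=False
  v=0001: Γ:[p2=F] Δ:[p3=T, ¬¬p1=F] refutes=False
  v=0010: Γ:[p2=T] Δ:[p3=F, ¬¬p1=F] refutes=True  ← countermodel

Result: [0, 0, 1, 0]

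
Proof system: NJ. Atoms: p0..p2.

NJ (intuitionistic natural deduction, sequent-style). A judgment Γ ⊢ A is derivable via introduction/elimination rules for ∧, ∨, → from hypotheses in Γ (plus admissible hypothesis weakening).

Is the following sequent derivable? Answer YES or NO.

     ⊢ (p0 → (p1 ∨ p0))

Derivation trace:
[→I]  ⊢ (p0 → (p1 ∨ p0))
  [∨I₂] p0 ⊢ (p1 ∨ p0)
    [Ax] p0 ⊢ p0

Result: YES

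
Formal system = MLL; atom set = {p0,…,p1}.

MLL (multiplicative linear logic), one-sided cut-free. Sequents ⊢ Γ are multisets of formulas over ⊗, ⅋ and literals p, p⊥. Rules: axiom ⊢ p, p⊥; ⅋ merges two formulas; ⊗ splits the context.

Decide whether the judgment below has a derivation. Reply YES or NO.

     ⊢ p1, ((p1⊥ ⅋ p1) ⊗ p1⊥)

Derivation trace:
[⊗]  ⊢ p1, ((p1⊥ ⅋ p1) ⊗ p1⊥)
  [⅋]  ⊢ (p1⊥ ⅋ p1)
    [Ax]  ⊢ p1, p1⊥
  [Ax]  ⊢ p1, p1⊥

Result: YES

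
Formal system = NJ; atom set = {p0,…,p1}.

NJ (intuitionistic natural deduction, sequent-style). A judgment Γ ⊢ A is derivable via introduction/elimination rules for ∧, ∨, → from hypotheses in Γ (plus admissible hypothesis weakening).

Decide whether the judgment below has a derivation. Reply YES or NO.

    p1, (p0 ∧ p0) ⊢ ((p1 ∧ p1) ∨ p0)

Derivation (root first):
[∨I₁] p1, (p0 ∧ p0) ⊢ ((p1 ∧ p1) ∨ p0)
  [∧I] p1, (p0 ∧ p0) ⊢ (p1 ∧ p1)
    [Ax] p1 ⊢ p1
    [Wk] p1, (p0 ∧ p0) ⊢ p1
      [Ax] p1 ⊢ p1

Result: YES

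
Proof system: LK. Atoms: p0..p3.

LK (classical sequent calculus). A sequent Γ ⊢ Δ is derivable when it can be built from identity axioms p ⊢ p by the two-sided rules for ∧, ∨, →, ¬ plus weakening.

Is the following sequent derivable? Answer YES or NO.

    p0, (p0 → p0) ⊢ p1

Truth-table refutation:
  v=0000: Γ:[p0=F, (p0 → p0)=T] Δ:[p1=F] refutes=False
  v=0001: Γ:[p0=F, (p0 → p0)=T] Δ:[p1=F] refutes=False
  v=0010: Γ:[p0=F, (p0 → p0)=T] Δ:[p1=F] refutes=False
  v=0011: Γ:[p0=F, (p0 → p0)=T] Δ:[p1=F] refutes=False
  v=0100: Γ:[p0=F, (p0 → p0)=T] Δ:[p1=T] refutes=False
  v=0101: Γ:[p0=F, (p0 → p0)=T] Δ:[p1=T] refutes=False
  v=0110: Γ:[p0=F, (p0 → p0)=T] Δ:[p1=T] refutes=False
  v=0111: Γ:[p0=F, (p0 → p0)=T] Δ:[p1=T] refutes=False
  v=1000: Γ:[p0=T, (p0 → p0)=T] Δ:[p1=F] refutes=True  ← countermodel

Result: NO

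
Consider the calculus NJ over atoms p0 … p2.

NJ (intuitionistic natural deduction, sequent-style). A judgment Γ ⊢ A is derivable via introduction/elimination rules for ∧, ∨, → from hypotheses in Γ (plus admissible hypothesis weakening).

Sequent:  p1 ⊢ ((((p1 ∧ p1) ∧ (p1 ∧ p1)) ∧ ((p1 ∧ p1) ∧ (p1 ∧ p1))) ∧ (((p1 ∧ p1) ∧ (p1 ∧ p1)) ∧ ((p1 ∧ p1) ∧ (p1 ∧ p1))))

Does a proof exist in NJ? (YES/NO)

Derivation (root first):
[∧I] p1 ⊢ ((((p1 ∧ p1) ∧ (p1 ∧ p1)) ∧ ((p1 ∧ p1) ∧ (p1 ∧ p1))) ∧ (((p1 ∧ p1) ∧ (p1 ∧ p1)) ∧ ((p1 ∧ p1) ∧ (p1 ∧ p1))))
  [∧I] p1 ⊢ (((p1 ∧ p1) ∧ (p1 ∧ p1)) ∧ ((p1 ∧ p1) ∧ (p1 ∧ p1)))
    [∧I] p1 ⊢ ((p1 ∧ p1) ∧ (p1 ∧ p1))
      [∧I] p1 ⊢ (p1 ∧ p1)
        [Ax] p1 ⊢ p1
        [Ax] p1 ⊢ p1
      [∧I] p1 ⊢ (p1 ∧ p1)
        [Ax] p1 ⊢ p1
        [Ax] p1 ⊢ p1
    [∧I] p1 ⊢ ((p1 ∧ p1) ∧ (p1 ∧ p1))
      [∧I] p1 ⊢ (p1 ∧ p1)
        [Ax] p1 ⊢ p1
        [Ax] p1 ⊢ p1
      [∧I] p1 ⊢ (p1 ∧ p1)
        [Ax] p1 ⊢ p1
        [Ax] p1 ⊢ p1
  [∧I] p1 ⊢ (((p1 ∧ p1) ∧ (p1 ∧ p1)) ∧ ((p1 ∧ p1) ∧ (p1 ∧ p1)))
    [∧I] p1 ⊢ ((p1 ∧ p1) ∧ (p1 ∧ p1))
      [∧I] p1 ⊢ (p1 ∧ p1)
        [Ax] p1 ⊢ p1
        [Ax] p1 ⊢ p1
      [∧I] p1 ⊢ (p1 ∧ p1)
        [Ax] p1 ⊢ p1
        [Ax] p1 ⊢ p1
    [∧I] p1 ⊢ ((p1 ∧ p1) ∧ (p1 ∧ p1))
      [∧I] p1 ⊢ (p1 ∧ p1)
        [Ax] p1 ⊢ p1
        [Ax] p1 ⊢ p1
      [∧I] p1 ⊢ (p1 ∧ p1)
        [Ax] p1 ⊢ p1
        [Ax] p1 ⊢ p1

Result: YES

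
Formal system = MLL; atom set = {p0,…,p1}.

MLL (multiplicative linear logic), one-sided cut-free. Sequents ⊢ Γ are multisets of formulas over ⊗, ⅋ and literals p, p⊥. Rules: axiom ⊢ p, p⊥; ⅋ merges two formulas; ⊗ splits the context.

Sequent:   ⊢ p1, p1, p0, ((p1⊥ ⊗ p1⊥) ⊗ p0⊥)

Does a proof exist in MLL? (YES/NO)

Proof tree:
[⊗]  ⊢ p1, p1, p0, ((p1⊥ ⊗ p1⊥) ⊗ p0⊥)
  [⊗]  ⊢ p1, p1, (p1⊥ ⊗ p1⊥)
    [Ax]  ⊢ p1, p1⊥
    [Ax]  ⊢ p1, p1⊥
  [Ax]  ⊢ p0, p0⊥

Result: YES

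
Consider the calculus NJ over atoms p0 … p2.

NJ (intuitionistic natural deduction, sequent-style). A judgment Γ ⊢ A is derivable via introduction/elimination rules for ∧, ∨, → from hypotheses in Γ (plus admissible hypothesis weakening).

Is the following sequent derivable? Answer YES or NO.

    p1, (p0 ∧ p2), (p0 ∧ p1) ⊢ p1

Derivation (root first):
[Wk] p1, (p0 ∧ p2), (p0 ∧ p1) ⊢ p1
  [Wk] p1, (p0 ∧ p2) ⊢ p1
    [Ax] p1 ⊢ p1

Result: YES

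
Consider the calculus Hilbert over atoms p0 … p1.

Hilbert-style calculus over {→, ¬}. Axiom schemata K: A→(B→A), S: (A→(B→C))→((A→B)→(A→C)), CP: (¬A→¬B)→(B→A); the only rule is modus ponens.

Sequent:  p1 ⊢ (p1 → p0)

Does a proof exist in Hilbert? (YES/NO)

Truth-table refutation:
  v=00: Γ:[p1=F] Δ:[(p1 → p0)=T] refutes=False
  v=01: Γ:[p1=T] Δ:[(p1 → p0)=F] refutes=True  ← countermodel

Result: NO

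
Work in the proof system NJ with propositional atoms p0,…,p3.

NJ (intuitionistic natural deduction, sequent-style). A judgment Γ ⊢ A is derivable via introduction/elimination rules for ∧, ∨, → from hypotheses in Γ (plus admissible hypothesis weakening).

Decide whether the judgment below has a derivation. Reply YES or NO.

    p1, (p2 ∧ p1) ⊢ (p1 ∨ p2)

Proof tree:
[Wk] p1, (p2 ∧ p1) ⊢ (p1 ∨ p2)
  [∨I₁] p1 ⊢ (p1 ∨ p2)
    [Ax] p1 ⊢ p1

Result: YES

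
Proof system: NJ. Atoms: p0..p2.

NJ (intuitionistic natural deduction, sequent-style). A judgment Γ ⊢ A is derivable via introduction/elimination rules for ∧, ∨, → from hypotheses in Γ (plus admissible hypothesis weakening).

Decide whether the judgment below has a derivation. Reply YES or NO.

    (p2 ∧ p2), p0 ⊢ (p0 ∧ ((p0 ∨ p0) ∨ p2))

Derivation (root first):
[∧I] (p2 ∧ p2), p0 ⊢ (p0 ∧ ((p0 ∨ p0) ∨ p2))
  [Wk] p0, (p2 ∧ p2) ⊢ p0
    [Ax] p0 ⊢ p0
  [∨I₁] p0 ⊢ ((p0 ∨ p0) ∨ p2)
    [∨I₁] p0 ⊢ (p0 ∨ p0)
      [Ax] p0 ⊢ p0

Result: YES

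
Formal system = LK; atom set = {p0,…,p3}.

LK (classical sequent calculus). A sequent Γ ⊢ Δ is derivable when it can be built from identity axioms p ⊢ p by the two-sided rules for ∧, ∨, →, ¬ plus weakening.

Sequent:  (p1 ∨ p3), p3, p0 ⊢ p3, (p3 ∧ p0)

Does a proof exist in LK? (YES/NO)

Proof tree:
[∧R] (p1 ∨ p3), p3, p0 ⊢ p3, (p3 ∧ p0)
  [Ax] p3 ⊢ p3
  [∨L] p0, (p1 ∨ p3) ⊢ p3, p0
    [WL] p0, p1 ⊢ p0
      [Ax] p0 ⊢ p0
    [Ax] p3 ⊢ p3

Result: YES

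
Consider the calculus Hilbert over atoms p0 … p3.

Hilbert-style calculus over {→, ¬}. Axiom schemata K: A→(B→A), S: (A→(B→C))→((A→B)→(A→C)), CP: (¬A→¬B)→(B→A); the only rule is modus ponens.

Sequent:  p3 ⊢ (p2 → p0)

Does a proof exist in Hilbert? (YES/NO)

Enumerate valuations to refute Γ ⊢ Δ:
  v=0000: Γ:[p3=F] Δ:[(p2 → p0)=T] refutes=False
  v=0001: Γ:[p3=T] Δ:[(p2 → p0)=T] refutes=False
  v=0010: Γ:[p3=F] Δ:[(p2 → p0)=F] refutes=False
  v=0011: Γ:[p3=T] Δ:[(p2 → p0)=F] refutes=True  ← countermodel

Result: NO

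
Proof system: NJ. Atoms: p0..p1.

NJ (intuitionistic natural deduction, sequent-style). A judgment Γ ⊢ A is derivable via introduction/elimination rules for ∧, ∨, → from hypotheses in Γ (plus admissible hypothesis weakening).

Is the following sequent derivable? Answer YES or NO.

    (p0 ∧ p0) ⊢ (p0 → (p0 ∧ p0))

Derivation trace:
[Wk] (p0 ∧ p0) ⊢ (p0 → (p0 ∧ p0))
  [→I]  ⊢ (p0 → (p0 ∧ p0))
    [∧I] p0 ⊢ (p0 ∧ p0)
      [Ax] p0 ⊢ p0
      [Ax] p0 ⊢ p0

Result: YES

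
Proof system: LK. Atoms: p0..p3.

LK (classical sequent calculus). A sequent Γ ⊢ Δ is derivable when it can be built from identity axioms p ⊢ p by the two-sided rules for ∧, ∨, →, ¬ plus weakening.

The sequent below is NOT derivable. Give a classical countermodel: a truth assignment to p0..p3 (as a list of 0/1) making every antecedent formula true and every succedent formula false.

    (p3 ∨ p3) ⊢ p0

Search for a countermodel by truth-table:
  v=0000: Γ:[(p3 ∨ p3)=F] Δ:[p0=F] refutes=False
  v=0001: Γ:[(p3 ∨ p3)=T] Δ:[p0=F] refutes=True  ← countermodel

Result: [0, 0, 0, 1]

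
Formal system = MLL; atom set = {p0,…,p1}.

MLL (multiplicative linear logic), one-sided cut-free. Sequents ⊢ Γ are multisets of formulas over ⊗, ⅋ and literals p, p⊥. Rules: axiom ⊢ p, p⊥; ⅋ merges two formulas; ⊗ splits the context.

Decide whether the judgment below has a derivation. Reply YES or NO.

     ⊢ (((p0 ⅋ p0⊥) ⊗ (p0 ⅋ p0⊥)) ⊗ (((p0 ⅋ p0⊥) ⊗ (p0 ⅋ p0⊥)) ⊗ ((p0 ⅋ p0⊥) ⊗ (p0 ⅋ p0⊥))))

Derivation trace:
[⊗]  ⊢ (((p0 ⅋ p0⊥) ⊗ (p0 ⅋ p0⊥)) ⊗ (((p0 ⅋ p0⊥) ⊗ (p0 ⅋ p0⊥)) ⊗ ((p0 ⅋ p0⊥) ⊗ (p0 ⅋ p0⊥))))
  [⊗]  ⊢ ((p0 ⅋ p0⊥) ⊗ (p0 ⅋ p0⊥))
    [⅋]  ⊢ (p0 ⅋ p0⊥)
      [Ax]  ⊢ p0, p0⊥
    [⅋]  ⊢ (p0 ⅋ p0⊥)
      [Ax]  ⊢ p0, p0⊥
  [⊗]  ⊢ (((p0 ⅋ p0⊥) ⊗ (p0 ⅋ p0⊥)) ⊗ ((p0 ⅋ p0⊥) ⊗ (p0 ⅋ p0⊥)))
    [⊗]  ⊢ ((p0 ⅋ p0⊥) ⊗ (p0 ⅋ p0⊥))
      [⅋]  ⊢ (p0 ⅋ p0⊥)
        [Ax]  ⊢ p0, p0⊥
      [⅋]  ⊢ (p0 ⅋ p0⊥)
        [Ax]  ⊢ p0, p0⊥
    [⊗]  ⊢ ((p0 ⅋ p0⊥) ⊗ (p0 ⅋ p0⊥))
      [⅋]  ⊢ (p0 ⅋ p0⊥)
        [Ax]  ⊢ p0, p0⊥
      [⅋]  ⊢ (p0 ⅋ p0⊥)
        [Ax]  ⊢ p0, p0⊥

Result: YES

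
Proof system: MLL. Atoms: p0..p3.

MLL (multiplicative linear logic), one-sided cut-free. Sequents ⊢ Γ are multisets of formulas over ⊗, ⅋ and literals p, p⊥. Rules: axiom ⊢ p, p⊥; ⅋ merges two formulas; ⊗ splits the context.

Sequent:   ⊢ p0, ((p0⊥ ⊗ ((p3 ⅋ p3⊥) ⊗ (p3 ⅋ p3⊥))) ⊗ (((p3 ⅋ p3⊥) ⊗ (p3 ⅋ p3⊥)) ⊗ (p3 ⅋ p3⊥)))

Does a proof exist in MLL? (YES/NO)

Derivation trace:
[⊗]  ⊢ p0, ((p0⊥ ⊗ ((p3 ⅋ p3⊥) ⊗ (p3 ⅋ p3⊥))) ⊗ (((p3 ⅋ p3⊥) ⊗ (p3 ⅋ p3⊥)) ⊗ (p3 ⅋ p3⊥)))
  [⊗]  ⊢ p0, (p0⊥ ⊗ ((p3 ⅋ p3⊥) ⊗ (p3 ⅋ p3⊥)))
    [Ax]  ⊢ p0, p0⊥
    [⊗]  ⊢ ((p3 ⅋ p3⊥) ⊗ (p3 ⅋ p3⊥))
      [⅋]  ⊢ (p3 ⅋ p3⊥)
        [Ax]  ⊢ p3, p3⊥
      [⅋]  ⊢ (p3 ⅋ p3⊥)
        [Ax]  ⊢ p3, p3⊥
  [⊗]  ⊢ (((p3 ⅋ p3⊥) ⊗ (p3 ⅋ p3⊥)) ⊗ (p3 ⅋ p3⊥))
    [⊗]  ⊢ ((p3 ⅋ p3⊥) ⊗ (p3 ⅋ p3⊥))
      [⅋]  ⊢ (p3 ⅋ p3⊥)
        [Ax]  ⊢ p3, p3⊥
      [⅋]  ⊢ (p3 ⅋ p3⊥)
        [Ax]  ⊢ p3, p3⊥
    [⅋]  ⊢ (p3 ⅋ p3⊥)
      [Ax]  ⊢ p3, p3⊥

Result: YES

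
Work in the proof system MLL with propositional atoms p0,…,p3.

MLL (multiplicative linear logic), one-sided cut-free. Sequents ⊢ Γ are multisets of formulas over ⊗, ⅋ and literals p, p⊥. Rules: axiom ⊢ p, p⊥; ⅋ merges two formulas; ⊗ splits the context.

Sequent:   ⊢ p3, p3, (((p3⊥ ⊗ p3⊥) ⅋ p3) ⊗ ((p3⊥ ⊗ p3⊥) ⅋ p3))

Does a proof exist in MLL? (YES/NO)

Proof tree:
[⊗]  ⊢ p3, p3, (((p3⊥ ⊗ p3⊥) ⅋ p3) ⊗ ((p3⊥ ⊗ p3⊥) ⅋ p3))
  [⅋]  ⊢ p3, ((p3⊥ ⊗ p3⊥) ⅋ p3)
    [⊗]  ⊢ p3, p3, (p3⊥ ⊗ p3⊥)
      [Ax]  ⊢ p3, p3⊥
      [Ax]  ⊢ p3, p3⊥
  [⅋]  ⊢ p3, ((p3⊥ ⊗ p3⊥) ⅋ p3)
    [⊗]  ⊢ p3, p3, (p3⊥ ⊗ p3⊥)
      [Ax]  ⊢ p3, p3⊥
      [Ax]  ⊢ p3, p3⊥

Result: YES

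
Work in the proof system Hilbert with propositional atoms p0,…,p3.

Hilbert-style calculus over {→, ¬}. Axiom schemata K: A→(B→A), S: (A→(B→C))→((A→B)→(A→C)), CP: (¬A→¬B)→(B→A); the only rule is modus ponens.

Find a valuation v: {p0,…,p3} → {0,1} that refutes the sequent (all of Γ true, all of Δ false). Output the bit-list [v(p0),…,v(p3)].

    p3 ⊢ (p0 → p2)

Search for a countermodel by truth-table:
  v=0000: Γ:[p3=F] Δ:[(p0 → p2)=T] refutes=False
  v=0001: Γ:[p3=T] Δ:[(p0 → p2)=T] refutes=False
  v=0010: Γ:[p3=F] Δ:[(p0 → p2)=T] refutes=False
  v=0011: Γ:[p3=T] Δ:[(p0 → p2)=T] refutes=False
  v=0100: Γ:[p3=F] Δ:[(p0 → p2)=T] refutes=False
  v=0101: Γ:[p3=T] Δ:[(p0 → p2)=T] refutes=False
  v=0110: Γ:[p3=F] Δ:[(p0 → p2)=T] refutes=False
  v=0111: Γ:[p3=T] Δ:[(p0 → p2)=T] refutes=False
  v=1000: Γ:[p3=F] Δ:[(p0 → p2)=F] refutes=False
  v=1001: Γ:[p3=T] Δ:[(p0 → p2)=F] refutes=True  ← countermodel

Result: [1, 0, 0, 1]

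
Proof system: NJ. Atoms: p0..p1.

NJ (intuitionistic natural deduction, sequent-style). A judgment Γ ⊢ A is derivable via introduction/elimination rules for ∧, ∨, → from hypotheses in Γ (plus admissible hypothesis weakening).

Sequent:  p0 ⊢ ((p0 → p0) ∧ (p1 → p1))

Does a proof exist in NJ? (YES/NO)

Derivation trace:
[Wk] p0 ⊢ ((p0 → p0) ∧ (p1 → p1))
  [∧I]  ⊢ ((p0 → p0) ∧ (p1 → p1))
    [→I]  ⊢ (p0 → p0)
      [Ax] p0 ⊢ p0
    [→I]  ⊢ (p1 → p1)
      [Ax] p1 ⊢ p1

Result: YES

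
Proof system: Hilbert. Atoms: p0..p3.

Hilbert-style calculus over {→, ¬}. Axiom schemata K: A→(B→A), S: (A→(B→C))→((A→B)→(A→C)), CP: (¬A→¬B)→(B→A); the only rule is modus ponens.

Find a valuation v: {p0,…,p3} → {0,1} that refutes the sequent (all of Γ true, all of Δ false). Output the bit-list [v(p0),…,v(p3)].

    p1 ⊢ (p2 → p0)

Enumerate valuations to refute Γ ⊢ Δ:
  v=0000: Γ:[p1=F] Δ:[(p2 → p0)=T] refutes=False
  v=0001: Γ:[p1=F] Δ:[(p2 → p0)=T] refutes=False
  v=0010: Γ:[p1=F] Δ:[(p2 → p0)=F] refutes=False
  v=0011: Γ:[p1=F] Δ:[(p2 → p0)=F] refutes=False
  v=0100: Γ:[p1=T] Δ:[(p2 → p0)=T] refutes=False
  v=0101: Γ:[p1=T] Δ:[(p2 → p0)=T] refutes=False
  v=0110: Γ:[p1=T] Δ:[(p2 → p0)=F] refutes=True  ← countermodel

Result: [0, 1, 1, 0]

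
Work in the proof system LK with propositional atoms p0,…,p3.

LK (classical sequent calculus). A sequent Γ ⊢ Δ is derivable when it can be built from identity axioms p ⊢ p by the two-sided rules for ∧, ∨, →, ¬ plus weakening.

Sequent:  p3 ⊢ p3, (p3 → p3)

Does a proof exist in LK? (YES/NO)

Derivation (root first):
[→R] p3 ⊢ p3, (p3 → p3)
  [WL] p3, p3 ⊢ p3, p3
    [WR] p3 ⊢ p3, p3
      [Ax] p3 ⊢ p3

Result: YES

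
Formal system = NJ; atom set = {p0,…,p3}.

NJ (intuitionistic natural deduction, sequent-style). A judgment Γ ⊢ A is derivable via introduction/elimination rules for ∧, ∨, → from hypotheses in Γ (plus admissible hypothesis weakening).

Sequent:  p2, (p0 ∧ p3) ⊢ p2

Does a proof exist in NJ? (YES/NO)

Proof tree:
[→E] p2, (p0 ∧ p3) ⊢ p2
  [→I]  ⊢ (p2 → p2)
    [Ax] p2 ⊢ p2
  [Wk] p2, (p0 ∧ p3) ⊢ p2
    [Ax] p2 ⊢ p2

Result: YES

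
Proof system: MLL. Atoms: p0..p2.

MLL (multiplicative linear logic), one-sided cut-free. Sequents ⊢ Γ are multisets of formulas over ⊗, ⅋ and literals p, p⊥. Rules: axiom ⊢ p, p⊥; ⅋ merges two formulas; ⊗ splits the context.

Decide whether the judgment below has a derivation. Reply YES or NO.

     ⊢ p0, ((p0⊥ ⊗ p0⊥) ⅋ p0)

Derivation trace:
[⅋]  ⊢ p0, ((p0⊥ ⊗ p0⊥) ⅋ p0)
  [⊗]  ⊢ p0, p0, (p0⊥ ⊗ p0⊥)
    [Ax]  ⊢ p0, p0⊥
    [Ax]  ⊢ p0, p0⊥

Result: YES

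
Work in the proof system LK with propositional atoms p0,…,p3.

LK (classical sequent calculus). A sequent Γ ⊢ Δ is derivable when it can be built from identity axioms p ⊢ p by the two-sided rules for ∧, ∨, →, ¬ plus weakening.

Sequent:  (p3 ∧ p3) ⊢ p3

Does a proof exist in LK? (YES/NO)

Derivation (root first):
[∧L] (p3 ∧ p3) ⊢ p3
  [WL] p3, p3 ⊢ p3
    [Ax] p3 ⊢ p3

Result: YES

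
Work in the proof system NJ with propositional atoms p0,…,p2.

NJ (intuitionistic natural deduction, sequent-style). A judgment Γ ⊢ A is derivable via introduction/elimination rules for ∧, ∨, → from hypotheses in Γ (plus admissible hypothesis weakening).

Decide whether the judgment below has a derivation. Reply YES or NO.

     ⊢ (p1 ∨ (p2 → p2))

Derivation trace:
[∨I₂]  ⊢ (p1 ∨ (p2 → p2))
  [→I]  ⊢ (p2 → p2)
    [Ax] p2 ⊢ p2

Result: YES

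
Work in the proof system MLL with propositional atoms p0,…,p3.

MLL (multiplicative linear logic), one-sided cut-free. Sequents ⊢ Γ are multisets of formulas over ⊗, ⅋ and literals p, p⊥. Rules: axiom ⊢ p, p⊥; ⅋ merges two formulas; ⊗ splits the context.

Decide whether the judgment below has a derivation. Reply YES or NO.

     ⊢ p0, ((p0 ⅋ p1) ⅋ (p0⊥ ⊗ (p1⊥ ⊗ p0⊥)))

Proof tree:
[⅋]  ⊢ p0, ((p0 ⅋ p1) ⅋ (p0⊥ ⊗ (p1⊥ ⊗ p0⊥)))
  [⅋]  ⊢ p0, (p0⊥ ⊗ (p1⊥ ⊗ p0⊥)), (p0 ⅋ p1)
    [⊗]  ⊢ p0, p1, p0, (p0⊥ ⊗ (p1⊥ ⊗ p0⊥))
      [Ax]  ⊢ p0, p0⊥
      [⊗]  ⊢ p1, p0, (p1⊥ ⊗ p0⊥)
        [Ax]  ⊢ p1, p1⊥
        [Ax]  ⊢ p0, p0⊥

Result: YES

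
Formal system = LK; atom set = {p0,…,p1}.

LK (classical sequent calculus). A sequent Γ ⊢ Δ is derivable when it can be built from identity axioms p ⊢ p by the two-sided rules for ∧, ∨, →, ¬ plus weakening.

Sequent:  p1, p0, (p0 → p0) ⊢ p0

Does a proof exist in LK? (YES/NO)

Proof tree:
[→L] p1, p0, (p0 → p0) ⊢ p0
  [WL] p0, p1 ⊢ p0
    [Ax] p0 ⊢ p0
  [Ax] p0 ⊢ p0

Result: YES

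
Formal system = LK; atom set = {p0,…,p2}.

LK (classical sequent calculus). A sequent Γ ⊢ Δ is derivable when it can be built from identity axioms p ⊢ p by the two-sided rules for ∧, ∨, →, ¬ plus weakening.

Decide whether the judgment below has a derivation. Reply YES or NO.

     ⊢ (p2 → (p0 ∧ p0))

Search for a countermodel by truth-table:
  v=000: Γ:[] Δ:[(p2 → (p0 ∧ p0))=T] refutes=False
  v=001: Γ:[] Δ:[(p2 → (p0 ∧ p0))=F] refutes=True  ← countermodel

Result: NO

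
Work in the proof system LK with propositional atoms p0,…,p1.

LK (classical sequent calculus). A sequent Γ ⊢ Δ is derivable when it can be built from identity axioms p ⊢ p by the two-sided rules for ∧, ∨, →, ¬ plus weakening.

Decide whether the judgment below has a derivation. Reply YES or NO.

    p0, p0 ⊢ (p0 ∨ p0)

Derivation trace:
[∨R] p0, p0 ⊢ (p0 ∨ p0)
  [WR] p0, p0 ⊢ p0, p0
    [WL] p0, p0 ⊢ p0
      [Ax] p0 ⊢ p0

Result: YES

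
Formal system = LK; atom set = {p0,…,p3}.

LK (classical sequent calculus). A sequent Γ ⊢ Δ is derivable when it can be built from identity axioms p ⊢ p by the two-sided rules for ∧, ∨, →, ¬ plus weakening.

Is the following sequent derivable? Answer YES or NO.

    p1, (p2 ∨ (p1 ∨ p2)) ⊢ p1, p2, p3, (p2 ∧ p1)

Derivation trace:
[∨L] p1, (p2 ∨ (p1 ∨ p2)) ⊢ p1, p2, p3, (p2 ∧ p1)
  [WR] p2 ⊢ p2, p3
    [Ax] p2 ⊢ p2
  [∧R] p1, (p1 ∨ p2) ⊢ p1, (p2 ∧ p1)
    [∨L] (p1 ∨ p2) ⊢ p1, p2
      [Ax] p1 ⊢ p1
      [Ax] p2 ⊢ p2
    [Ax] p1 ⊢ p1

Result: YES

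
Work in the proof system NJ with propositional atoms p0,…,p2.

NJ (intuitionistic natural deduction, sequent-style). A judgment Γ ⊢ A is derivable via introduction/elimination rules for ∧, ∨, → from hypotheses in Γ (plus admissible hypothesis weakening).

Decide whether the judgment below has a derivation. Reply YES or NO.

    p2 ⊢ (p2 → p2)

Proof tree:
[→I] p2 ⊢ (p2 → p2)
  [Wk] p2, p2 ⊢ p2
    [Ax] p2 ⊢ p2

Result: YES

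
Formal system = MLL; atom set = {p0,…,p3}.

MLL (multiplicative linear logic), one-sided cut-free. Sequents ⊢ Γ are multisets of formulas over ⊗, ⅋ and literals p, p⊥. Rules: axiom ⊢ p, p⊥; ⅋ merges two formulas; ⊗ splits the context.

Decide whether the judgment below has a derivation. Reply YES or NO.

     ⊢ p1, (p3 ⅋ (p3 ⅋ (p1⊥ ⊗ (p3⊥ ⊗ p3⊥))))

Derivation (root first):
[⅋]  ⊢ p1, (p3 ⅋ (p3 ⅋ (p1⊥ ⊗ (p3⊥ ⊗ p3⊥))))
  [⅋]  ⊢ p1, p3, (p3 ⅋ (p1⊥ ⊗ (p3⊥ ⊗ p3⊥)))
    [⊗]  ⊢ p1, p3, p3, (p1⊥ ⊗ (p3⊥ ⊗ p3⊥))
      [Ax]  ⊢ p1, p1⊥
      [⊗]  ⊢ p3, p3, (p3⊥ ⊗ p3⊥)
        [Ax]  ⊢ p3, p3⊥
        [Ax]  ⊢ p3, p3⊥

Result: YES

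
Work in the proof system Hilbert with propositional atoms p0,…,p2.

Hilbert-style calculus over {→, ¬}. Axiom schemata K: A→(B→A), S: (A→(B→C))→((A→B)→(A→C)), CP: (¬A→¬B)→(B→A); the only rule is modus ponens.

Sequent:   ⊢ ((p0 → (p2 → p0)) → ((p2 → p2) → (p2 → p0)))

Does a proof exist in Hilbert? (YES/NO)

Truth-table refutation:
  v=000: Γ:[] Δ:[((p0 → (p2 → p0)) → ((p2 → p2) → (p2 → p0)))=T] refutes=False
  v=001: Γ:[] Δ:[((p0 → (p2 → p0)) → ((p2 → p2) → (p2 → p0)))=F] refutes=True  ← countermodel

Result: NO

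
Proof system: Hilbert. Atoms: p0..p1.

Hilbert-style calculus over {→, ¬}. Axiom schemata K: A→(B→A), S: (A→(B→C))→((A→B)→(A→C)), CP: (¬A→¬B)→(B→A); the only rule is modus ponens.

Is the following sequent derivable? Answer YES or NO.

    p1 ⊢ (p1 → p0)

Search for a countermodel by truth-table:
  v=00: Γ:[p1=F] Δ:[(p1 → p0)=T] refutes=False
  v=01: Γ:[p1=T] Δ:[(p1 → p0)=F] refutes=True  ← countermodel

Result: NO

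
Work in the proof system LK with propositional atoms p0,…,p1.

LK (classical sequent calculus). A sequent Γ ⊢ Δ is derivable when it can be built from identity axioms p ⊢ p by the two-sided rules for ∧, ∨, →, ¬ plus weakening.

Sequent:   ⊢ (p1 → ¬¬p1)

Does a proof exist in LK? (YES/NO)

Proof tree:
[→R]  ⊢ (p1 → ¬¬p1)
  [¬R] p1 ⊢ ¬¬p1
    [¬L] p1, ¬p1 ⊢ 
      [Ax] p1 ⊢ p1

Result: YES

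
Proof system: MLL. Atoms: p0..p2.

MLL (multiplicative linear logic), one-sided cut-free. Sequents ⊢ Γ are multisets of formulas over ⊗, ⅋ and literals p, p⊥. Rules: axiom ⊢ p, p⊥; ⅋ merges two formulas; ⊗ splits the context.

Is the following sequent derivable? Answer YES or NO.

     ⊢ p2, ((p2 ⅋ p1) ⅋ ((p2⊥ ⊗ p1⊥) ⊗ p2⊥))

Proof tree:
[⅋]  ⊢ p2, ((p2 ⅋ p1) ⅋ ((p2⊥ ⊗ p1⊥) ⊗ p2⊥))
  [⅋]  ⊢ p2, ((p2⊥ ⊗ p1⊥) ⊗ p2⊥), (p2 ⅋ p1)
    [⊗]  ⊢ p2, p1, p2, ((p2⊥ ⊗ p1⊥) ⊗ p2⊥)
      [⊗]  ⊢ p2, p1, (p2⊥ ⊗ p1⊥)
        [Ax]  ⊢ p2, p2⊥
        [Ax]  ⊢ p1, p1⊥
      [Ax]  ⊢ p2, p2⊥

Result: YES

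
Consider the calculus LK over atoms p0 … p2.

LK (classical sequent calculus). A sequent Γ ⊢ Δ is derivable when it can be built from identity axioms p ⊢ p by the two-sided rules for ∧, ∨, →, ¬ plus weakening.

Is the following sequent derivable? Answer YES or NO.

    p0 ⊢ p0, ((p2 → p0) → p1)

Derivation (root first):
[→R] p0 ⊢ p0, ((p2 → p0) → p1)
  [→L] p0, (p2 → p0) ⊢ p1, p0
    [WR] p0 ⊢ p0, p1, p2
      [WR] p0 ⊢ p0, p1
        [Ax] p0 ⊢ p0
    [Ax] p0 ⊢ p0

Result: YES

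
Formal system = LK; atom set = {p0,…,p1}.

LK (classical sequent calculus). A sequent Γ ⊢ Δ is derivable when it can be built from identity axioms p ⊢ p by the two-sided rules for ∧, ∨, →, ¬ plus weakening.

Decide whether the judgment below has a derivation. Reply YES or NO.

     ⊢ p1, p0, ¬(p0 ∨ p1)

Derivation (root first):
[¬R]  ⊢ p1, p0, ¬(p0 ∨ p1)
  [∨L] (p0 ∨ p1) ⊢ p1, p0
    [Ax] p0 ⊢ p0
    [Ax] p1 ⊢ p1

Result: YES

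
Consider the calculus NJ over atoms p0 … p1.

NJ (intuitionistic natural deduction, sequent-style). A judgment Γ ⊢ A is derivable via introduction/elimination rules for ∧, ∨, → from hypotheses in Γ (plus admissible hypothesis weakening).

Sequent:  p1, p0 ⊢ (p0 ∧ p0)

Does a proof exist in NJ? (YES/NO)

Proof tree:
[∧I] p1, p0 ⊢ (p0 ∧ p0)
  [Wk] p0, p1 ⊢ p0
    [Ax] p0 ⊢ p0
  [Wk] p0, p1 ⊢ p0
    [Ax] p0 ⊢ p0

Result: YES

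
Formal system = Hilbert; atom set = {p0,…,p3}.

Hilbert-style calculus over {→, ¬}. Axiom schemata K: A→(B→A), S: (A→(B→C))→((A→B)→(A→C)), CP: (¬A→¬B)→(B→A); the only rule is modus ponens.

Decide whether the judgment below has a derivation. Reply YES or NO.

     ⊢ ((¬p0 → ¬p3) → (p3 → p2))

Enumerate valuations to refute Γ ⊢ Δ:
  v=0000: Γ:[] Δ:[((¬p0 → ¬p3) → (p3 → p2))=T] refutes=False
  v=0001: Γ:[] Δ:[((¬p0 → ¬p3) → (p3 → p2))=T] refutes=False
  v=0010: Γ:[] Δ:[((¬p0 → ¬p3) → (p3 → p2))=T] refutes=False
  v=0011: Γ:[] Δ:[((¬p0 → ¬p3) → (p3 → p2))=T] refutes=False
  v=0100: Γ:[] Δ:[((¬p0 → ¬p3) → (p3 → p2))=T] refutes=False
  v=0101: Γ:[] Δ:[((¬p0 → ¬p3) → (p3 → p2))=T] refutes=False
  v=0110: Γ:[] Δ:[((¬p0 → ¬p3) → (p3 → p2))=T] refutes=False
  v=0111: Γ:[] Δ:[((¬p0 → ¬p3) → (p3 → p2))=T] refutes=False
  v=1000: Γ:[] Δ:[((¬p0 → ¬p3) → (p3 → p2))=T] refutes=False
  v=1001: Γ:[] Δ:[((¬p0 → ¬p3) → (p3 → p2))=F] refutes=True  ← countermodel

Result: NO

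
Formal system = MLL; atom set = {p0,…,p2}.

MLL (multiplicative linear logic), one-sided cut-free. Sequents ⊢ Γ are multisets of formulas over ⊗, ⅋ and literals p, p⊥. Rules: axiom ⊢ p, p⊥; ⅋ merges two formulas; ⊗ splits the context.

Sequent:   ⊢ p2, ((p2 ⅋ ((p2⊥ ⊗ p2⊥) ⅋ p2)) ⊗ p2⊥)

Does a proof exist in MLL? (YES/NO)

Derivation trace:
[⊗]  ⊢ p2, ((p2 ⅋ ((p2⊥ ⊗ p2⊥) ⅋ p2)) ⊗ p2⊥)
  [⅋]  ⊢ (p2 ⅋ ((p2⊥ ⊗ p2⊥) ⅋ p2))
    [⅋]  ⊢ p2, ((p2⊥ ⊗ p2⊥) ⅋ p2)
      [⊗]  ⊢ p2, p2, (p2⊥ ⊗ p2⊥)
        [Ax]  ⊢ p2, p2⊥
        [Ax]  ⊢ p2, p2⊥
  [Ax]  ⊢ p2, p2⊥

Result: YES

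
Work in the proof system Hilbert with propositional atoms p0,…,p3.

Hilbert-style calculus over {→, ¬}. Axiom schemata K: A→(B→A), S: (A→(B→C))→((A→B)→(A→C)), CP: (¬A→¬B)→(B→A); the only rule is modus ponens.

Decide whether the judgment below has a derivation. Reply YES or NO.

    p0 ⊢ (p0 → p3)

Search for a countermodel by truth-table:
  v=0000: Γ:[p0=F] Δ:[(p0 → p3)=T] refutes=False
  v=0001: Γ:[p0=F] Δ:[(p0 → p3)=T] refutes=False
  v=0010: Γ:[p0=F] Δ:[(p0 → p3)=T] refutes=False
  v=0011: Γ:[p0=F] Δ:[(p0 → p3)=T] refutes=False
  v=0100: Γ:[p0=F] Δ:[(p0 → p3)=T] refutes=False
  v=0101: Γ:[p0=F] Δ:[(p0 → p3)=T] refutes=False
  v=0110: Γ:[p0=F] Δ:[(p0 → p3)=T] refutes=False
  v=0111: Γ:[p0=F] Δ:[(p0 → p3)=T] refutes=False
  v=1000: Γ:[p0=T] Δ:[(p0 → p3)=F] refutes=True  ← countermodel

Result: NO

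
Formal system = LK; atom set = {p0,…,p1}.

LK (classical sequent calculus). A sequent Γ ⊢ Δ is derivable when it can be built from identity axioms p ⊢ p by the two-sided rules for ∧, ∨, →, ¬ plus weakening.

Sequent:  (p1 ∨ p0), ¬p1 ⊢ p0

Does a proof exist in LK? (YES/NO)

Proof tree:
[¬L] (p1 ∨ p0), ¬p1 ⊢ p0
  [∨L] (p1 ∨ p0) ⊢ p1, p0
    [Ax] p1 ⊢ p1
    [WR] p0 ⊢ p0, p1
      [Ax] p0 ⊢ p0

Result: YES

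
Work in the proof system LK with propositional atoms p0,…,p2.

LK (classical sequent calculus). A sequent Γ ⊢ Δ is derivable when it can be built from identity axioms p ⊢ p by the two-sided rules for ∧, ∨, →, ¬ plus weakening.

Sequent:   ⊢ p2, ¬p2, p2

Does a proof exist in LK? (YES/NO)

Derivation (root first):
[WR]  ⊢ p2, ¬p2, p2
  [¬R]  ⊢ p2, ¬p2
    [Ax] p2 ⊢ p2

Result: YES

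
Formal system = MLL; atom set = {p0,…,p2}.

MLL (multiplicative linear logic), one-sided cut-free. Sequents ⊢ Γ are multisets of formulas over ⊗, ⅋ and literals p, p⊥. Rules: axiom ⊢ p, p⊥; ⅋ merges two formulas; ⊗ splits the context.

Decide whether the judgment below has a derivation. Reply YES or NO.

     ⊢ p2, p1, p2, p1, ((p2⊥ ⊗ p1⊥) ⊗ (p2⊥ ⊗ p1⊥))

Proof tree:
[⊗]  ⊢ p2, p1, p2, p1, ((p2⊥ ⊗ p1⊥) ⊗ (p2⊥ ⊗ p1⊥))
  [⊗]  ⊢ p2, p1, (p2⊥ ⊗ p1⊥)
    [Ax]  ⊢ p2, p2⊥
    [Ax]  ⊢ p1, p1⊥
  [⊗]  ⊢ p2, p1, (p2⊥ ⊗ p1⊥)
    [Ax]  ⊢ p2, p2⊥
    [Ax]  ⊢ p1, p1⊥

Result: YES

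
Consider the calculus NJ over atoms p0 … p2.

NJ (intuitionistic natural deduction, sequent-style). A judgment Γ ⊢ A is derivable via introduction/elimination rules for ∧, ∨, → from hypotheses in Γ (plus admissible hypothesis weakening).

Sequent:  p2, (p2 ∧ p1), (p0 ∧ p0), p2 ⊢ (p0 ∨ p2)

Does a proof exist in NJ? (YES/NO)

Derivation (root first):
[Wk] p2, (p2 ∧ p1), (p0 ∧ p0), p2 ⊢ (p0 ∨ p2)
  [Wk] p2, (p2 ∧ p1), (p0 ∧ p0) ⊢ (p0 ∨ p2)
    [∨I₂] p2, (p2 ∧ p1) ⊢ (p0 ∨ p2)
      [Wk] p2, (p2 ∧ p1) ⊢ p2
        [Ax] p2 ⊢ p2

Result: YES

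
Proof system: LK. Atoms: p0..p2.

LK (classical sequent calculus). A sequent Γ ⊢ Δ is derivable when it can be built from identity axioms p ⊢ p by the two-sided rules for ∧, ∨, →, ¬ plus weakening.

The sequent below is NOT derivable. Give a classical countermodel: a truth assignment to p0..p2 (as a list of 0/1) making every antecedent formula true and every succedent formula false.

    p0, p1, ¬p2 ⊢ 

Truth-table refutation:
  v=000: Γ:[p0=F, p1=F, ¬p2=T] Δ:[] refutes=False
  v=001: Γ:[p0=F, p1=F, ¬p2=F] Δ:[] refutes=False
  v=010: Γ:[p0=F, p1=T, ¬p2=T] Δ:[] refutes=False
  v=011: Γ:[p0=F, p1=T, ¬p2=F] Δ:[] refutes=False
  v=100: Γ:[p0=T, p1=F, ¬p2=T] Δ:[] refutes=False
  v=101: Γ:[p0=T, p1=F, ¬p2=F] Δ:[] refutes=False
  v=110: Γ:[p0=T, p1=T, ¬p2=T] Δ:[] refutes=True  ← countermodel

Result: [1, 1, 0]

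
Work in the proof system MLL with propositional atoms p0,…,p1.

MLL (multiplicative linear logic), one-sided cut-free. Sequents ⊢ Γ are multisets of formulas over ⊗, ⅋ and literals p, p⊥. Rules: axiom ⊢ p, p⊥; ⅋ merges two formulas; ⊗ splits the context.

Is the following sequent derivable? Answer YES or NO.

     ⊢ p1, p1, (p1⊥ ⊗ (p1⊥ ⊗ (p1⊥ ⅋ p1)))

Derivation trace:
[⊗]  ⊢ p1, p1, (p1⊥ ⊗ (p1⊥ ⊗ (p1⊥ ⅋ p1)))
  [Ax]  ⊢ p1, p1⊥
  [⊗]  ⊢ p1, (p1⊥ ⊗ (p1⊥ ⅋ p1))
    [Ax]  ⊢ p1, p1⊥
    [⅋]  ⊢ (p1⊥ ⅋ p1)
      [Ax]  ⊢ p1, p1⊥

Result: YES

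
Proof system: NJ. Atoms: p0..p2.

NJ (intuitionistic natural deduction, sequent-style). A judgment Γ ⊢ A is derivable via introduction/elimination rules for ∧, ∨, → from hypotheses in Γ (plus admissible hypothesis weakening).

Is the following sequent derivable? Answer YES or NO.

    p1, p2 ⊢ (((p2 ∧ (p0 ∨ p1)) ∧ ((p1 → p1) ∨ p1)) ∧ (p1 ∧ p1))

Proof tree:
[∧I] p1, p2 ⊢ (((p2 ∧ (p0 ∨ p1)) ∧ ((p1 → p1) ∨ p1)) ∧ (p1 ∧ p1))
  [∧I] p1, p2 ⊢ ((p2 ∧ (p0 ∨ p1)) ∧ ((p1 → p1) ∨ p1))
    [∧I] p1, p2 ⊢ (p2 ∧ (p0 ∨ p1))
      [Ax] p2 ⊢ p2
      [∨I₂] p1 ⊢ (p0 ∨ p1)
        [Ax] p1 ⊢ p1
    [∨I₁]  ⊢ ((p1 → p1) ∨ p1)
      [→I]  ⊢ (p1 → p1)
        [Ax] p1 ⊢ p1
  [∧I] p1 ⊢ (p1 ∧ p1)
    [Ax] p1 ⊢ p1
    [Ax] p1 ⊢ p1

Result: YES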